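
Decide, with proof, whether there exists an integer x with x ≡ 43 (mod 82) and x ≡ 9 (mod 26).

The moduli are not coprime: gcd(82, 26) = 2. Compatibility requires 2 ∣ (9 − 43) = -34, which holds, so solutions exist.
Write x = 43 + 82t. Then 82t ≡ 9 − 43 ≡ 18 (mod 26); dividing through by 2 gives 41t ≡ 9 (mod 13).
41 ≡ 2 (mod 13), so this reads 2t ≡ 9 (mod 13). Invert 2 mod 13 by the Euclidean algorithm: 13 = 6·2 + 1, 2 = 2·1 + 0; back-substituting, 1 = 13 − 6·2. Hence 2·(-6) ≡ 1, so 2⁻¹ ≡ -6 ≡ 7 (mod 13).
Multiplying by 7: t ≡ 7·9 = 63 ≡ 11 (mod 13).
Then x = 43 + 82·11 = 945.
Verify: 945 = 11·82 + 43 and 945 = 36·26 + 9. ✓

x = 945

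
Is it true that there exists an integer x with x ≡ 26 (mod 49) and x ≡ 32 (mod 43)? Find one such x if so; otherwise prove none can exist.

gcd(49, 43) = 1, so the Chinese Remainder Theorem guarantees exactly one residue class mod 2107 satisfying both.
Any solution of the first congruence is x = 26 + 49t; substituting into the second, 49t ≡ 32 − 26 ≡ 6 (mod 43).
49 ≡ 6 (mod 43), so this reads 6t ≡ 6 (mod 43). To invert 6 modulo 43: 43 = 7·6 + 1, 6 = 6·1 + 0, and unwinding, 1 = 43 − 7·6. Thus 6⁻¹ ≡ -7 ≡ 36 (mod 43).
Therefore t ≡ 36·6 = 216 ≡ 1 (mod 43).
Taking t = 1 gives x = 26 + 49·1 = 75.
Verify: 75 = 1·49 + 26 and 75 = 1·43 + 32. ✓

x = 75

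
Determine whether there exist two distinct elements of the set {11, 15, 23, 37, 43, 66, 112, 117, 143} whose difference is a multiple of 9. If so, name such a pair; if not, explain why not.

There is no such pair.

Two integers differ by a multiple of 9 exactly when they have the same residue mod 9. The residues are 11↦2, 15↦6, 23↦5, 37↦1, 43↦7, 66↦3, 112↦4, 117↦0, 143↦8.
All 9 residues are distinct, so no two elements differ by a multiple of 9.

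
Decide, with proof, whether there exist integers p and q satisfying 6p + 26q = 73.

No, no such integers exist.

Both 6 and 26 are divisible by gcd(6, 26) = 2, hence so is any combination 6p + 26q.
But 73 = 2·36 + 1, so 2 ∤ 73.
Hence no integers p, q satisfy the equation.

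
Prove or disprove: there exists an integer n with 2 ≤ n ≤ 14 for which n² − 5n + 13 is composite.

At n = 4: 4² − 5·4 + 13 = 9 = 3·3, which is composite.

n = 4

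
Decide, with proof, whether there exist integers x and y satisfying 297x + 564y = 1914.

x = 90, y = -44

Every value of 297x + 564y is a multiple of gcd(297, 564) = 3; since 3 ∣ 1914, solutions exist.
Dividing through by 3 reduces the equation to 99x + 188y = 638.
Euclidean algorithm: 188 = 1·99 + 89, 99 = 1·89 + 10, 89 = 8·10 + 9, 10 = 1·9 + 1, 9 = 9·1 + 0.
Unwinding: 1 = 10 − 1·9 = 10 − (89 − 8·10) = −89 + 9·10 = −89 + 9·(99 − 1·89) = 9·99 − 10·89 = 9·99 − 10·(188 − 1·99) = −10·188 + 19·99, i.e. 99·19 + 188·(-10) = 1.
Scaling by 638 gives the particular solution (x, y) = (12122, -6380).
Shifting by a multiple of (188, −99) keeps it a solution: x = 12122 − 64·188 = 90, y = -6380 + 64·99 = -44.
Indeed 297·90 + 564·(-44) = 26730 − 24816 = 1914.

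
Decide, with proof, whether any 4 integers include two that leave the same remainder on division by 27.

No, the set {25, 26, 27, 28} is a counterexample.

Consider the 4 integers 25, 26, 27, 28. They lie in distinct residue classes modulo 27, since 4 ≤ 27.
So no two of them leave the same remainder on division by 27; the claim fails for this set.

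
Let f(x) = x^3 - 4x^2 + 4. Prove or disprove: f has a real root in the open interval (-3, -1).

f has no root in that interval.

f(-3) = -59 and f(-1) = -1, both negative, so a sign-change argument is unavailable; we show f keeps this sign on the whole interval.
Shift to the endpoint -1: with x = -1 − u (0 < u < 2), one computes f(-1 − u) = -u^3 - 7u^2 - 11u - 1.
The nonzero coefficients here are all negative, so for u > 0 every term is negative (or zero), and the constant term -1 is strictly negative.
Therefore f(x) < 0 throughout (-3, -1), and f has no zero there.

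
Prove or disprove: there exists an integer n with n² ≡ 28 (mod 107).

107 is prime, so by Euler's criterion 28 is a square mod 107 iff 28^((107−1)/2) = 28^53 ≡ 1 (mod 107).
Repeated squaring mod 107: 28^2 = 784 ≡ 35; 28^4 ≡ 35² = 1225 ≡ 48; 28^8 ≡ 48² = 2304 ≡ 57; 28^16 ≡ 57² = 3249 ≡ 39; 28^32 ≡ 39² = 1521 ≡ 23.
Since 53 = 32 + 16 + 4 + 1, 28^53 ≡ 23 · 39 · 48 · 28; multiplying out mod 107: 23·39 = 897 ≡ 41, then 41·48 = 1968 ≡ 42, then 42·28 = 1176 ≡ 106. Thus 28^53 ≡ 106 ≡ −1 (mod 107).
By Euler's criterion 28 is a quadratic non-residue mod 107: no n satisfies n² ≡ 28 (mod 107).

No, no such integer exists.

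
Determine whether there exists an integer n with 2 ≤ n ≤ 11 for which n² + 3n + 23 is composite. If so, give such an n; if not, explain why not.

n = 2

At n = 2: 2² + 3·2 + 23 = 33 = 3·11, which is composite.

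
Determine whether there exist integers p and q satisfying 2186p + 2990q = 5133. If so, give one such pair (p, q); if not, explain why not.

Both 2186 and 2990 are divisible by gcd(2186, 2990) = 2, hence so is any combination 2186p + 2990q.
But 5133 = 2·2566 + 1, so 2 ∤ 5133.
Therefore 2186p + 2990q = 5133 has no solution in integers.

No such integers exist.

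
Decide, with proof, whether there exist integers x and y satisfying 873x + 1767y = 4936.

Both 873 and 1767 are divisible by gcd(873, 1767) = 3, hence so is any combination 873x + 1767y.
But 4936 = 3·1645 + 1, so 3 ∤ 4936.
So the equation is unsolvable over ℤ.

No, no such integers exist.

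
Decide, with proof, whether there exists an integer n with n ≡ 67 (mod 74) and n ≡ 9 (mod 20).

gcd(74, 20) = 2. A simultaneous solution exists iff 67 ≡ 9 (mod 2); here 67 mod 2 = 1 = 9 mod 2, so it does.
The integers ≡ 67 (mod 74) are 67, 141, 215, 289, …; their remainders mod 20 are 7, 1, 15, 9, so n = 289 is the first that is ≡ 9 (mod 20).
Indeed 289 ≡ 67 (mod 74) and 289 ≡ 9 (mod 20).

n = 289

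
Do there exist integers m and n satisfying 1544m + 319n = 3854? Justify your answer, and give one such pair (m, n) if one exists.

m = 12, n = -46

Since gcd(1544, 319) = 1, every integer is an integer combination of 1544 and 319.
Run the Euclidean algorithm on 1544 and 319: 1544 = 4·319 + 268, 319 = 1·268 + 51, 268 = 5·51 + 13, 51 = 3·13 + 12, 13 = 1·12 + 1, 12 = 12·1 + 0.
Back-substituting, 1 = 13 − 1·12 = 13 − (51 − 3·13) = −51 + 4·13 = −51 + 4·(268 − 5·51) = 4·268 − 21·51 = 4·268 − 21·(319 − 1·268) = −21·319 + 25·268 = −21·319 + 25·(1544 − 4·319) = 25·1544 − 121·319; that is, 1544·25 + 319·(-121) = 1.
Times 3854: 1544·96350 + 319·(-466334) = 3854, so (96350, -466334) solves it.
The general solution is m = 96350 + 319k, n = -466334 − 1544k; taking k = -302 gives the smaller pair m = 12, n = -46.
Check: 1544·12 + 319·(-46) = 18528 − 14674 = 3854. ✓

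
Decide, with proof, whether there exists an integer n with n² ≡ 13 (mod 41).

There is no such integer.

41 is prime, so by Euler's criterion 13 is a square mod 41 iff 13^((41−1)/2) = 13^20 ≡ 1 (mod 41).
Squaring successively (mod 41): 13^2 = 169 ≡ 5; 13^4 ≡ 5² = 25 ≡ 25; 13^8 ≡ 25² = 625 ≡ 10; 13^16 ≡ 10² = 100 ≡ 18.
Since 20 = 16 + 4, 13^20 ≡ 18 · 25; multiplying out mod 41: 18·25 = 450 ≡ 40. Thus 13^20 ≡ 40 ≡ −1 (mod 41).
The value −1 means 13 is a non-residue modulo 41, so n² ≡ 13 (mod 41) is impossible.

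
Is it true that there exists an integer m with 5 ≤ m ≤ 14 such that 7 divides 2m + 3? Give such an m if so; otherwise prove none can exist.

m = 9

Scanning upward from m = 5 gives 13, 15, 17, 19, none divisible by 7. m = 9 works, since 2·9 + 3 = 21 = 3·7.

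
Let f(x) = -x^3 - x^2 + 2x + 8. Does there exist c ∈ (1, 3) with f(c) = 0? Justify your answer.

Yes, such a c exists.

f(1) = 8 and f(3) = -22, which have opposite signs.
Since f is a polynomial it is continuous on [1, 3].
The Intermediate Value Theorem then guarantees some c ∈ (1, 3) with f(c) = 0.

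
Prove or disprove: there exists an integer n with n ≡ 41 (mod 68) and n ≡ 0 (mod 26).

No such integer exists.

Reduce both congruences modulo 2, which divides 68 and 26: they say n ≡ 41 (mod 2) and n ≡ 0 (mod 2).
But 41 mod 2 = 1 while 0 mod 2 = 0, a contradiction.
So no integer satisfies both congruences.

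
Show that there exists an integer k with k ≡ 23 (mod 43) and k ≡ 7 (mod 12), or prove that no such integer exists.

k = 367

gcd(43, 12) = 1, so the Chinese Remainder Theorem guarantees exactly one residue class mod 516 satisfying both.
Write k = 23 + 43t and require 23 + 43t ≡ 7 (mod 12), i.e. 43t ≡ 8 (mod 12).
43 ≡ 7 (mod 12), so this reads 7t ≡ 8 (mod 12). To invert 7 modulo 12: 12 = 1·7 + 5, 7 = 1·5 + 2, 5 = 2·2 + 1, 2 = 2·1 + 0, and unwinding, 1 = 5 − 2·2 = 5 − 2·(7 − 1·5) = −2·7 + 3·5 = −2·7 + 3·(12 − 1·7) = 3·12 − 5·7. Thus 7⁻¹ ≡ -5 ≡ 7 (mod 12).
Therefore t ≡ 7·8 = 56 ≡ 8 (mod 12).
Taking t = 8 gives k = 23 + 43·8 = 367.
Indeed 367 ≡ 23 (mod 43) and 367 ≡ 7 (mod 12).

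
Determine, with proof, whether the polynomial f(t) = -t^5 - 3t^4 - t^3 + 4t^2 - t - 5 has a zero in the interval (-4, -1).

f(-4) = 383 and f(-1) = -1, which have opposite signs.
As a polynomial, f is continuous on every closed interval.
By the Intermediate Value Theorem f must vanish at some point of (-4, -1).

Yes, f has a root in the interval.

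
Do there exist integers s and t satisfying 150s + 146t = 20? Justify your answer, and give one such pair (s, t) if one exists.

s = 5, t = -5

Every value of 150s + 146t is a multiple of gcd(150, 146) = 2; since 2 ∣ 20, solutions exist.
Dividing through by 2 reduces the equation to 75s + 73t = 10.
Dividing repeatedly: 75 = 1·73 + 2, 73 = 36·2 + 1, 2 = 2·1 + 0.
Back-substituting, 1 = 73 − 36·2 = 73 − 36·(75 − 1·73) = −36·75 + 37·73; that is, 75·(-36) + 73·37 = 1.
Multiplying through by 10: s = (-36)·10 = -360, t = 37·10 = 370 is a solution.
The general solution is s = -360 + 73k, t = 370 − 75k; taking k = 5 gives the smaller pair s = 5, t = -5.
Indeed 150·5 + 146·(-5) = 750 − 730 = 20.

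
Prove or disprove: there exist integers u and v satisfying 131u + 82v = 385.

131 and 82 are coprime, so 131u + 82v ranges over all of ℤ.
Dividing repeatedly: 131 = 1·82 + 49, 82 = 1·49 + 33, 49 = 1·33 + 16, 33 = 2·16 + 1, 16 = 16·1 + 0.
Working back up the chain: 1 = 33 − 2·16 = 33 − 2·(49 − 1·33) = −2·49 + 3·33 = −2·49 + 3·(82 − 1·49) = 3·82 − 5·49 = 3·82 − 5·(131 − 1·82) = −5·131 + 8·82. So 131·(-5) + 82·8 = 1.
Scaling by 385 gives the particular solution (u, v) = (-1925, 3080).
Shifting by a multiple of (82, −131) keeps it a solution: u = -1925 + 24·82 = 43, v = 3080 − 24·131 = -64.
Indeed 131·43 + 82·(-64) = 5633 − 5248 = 385.

u = 43, v = -64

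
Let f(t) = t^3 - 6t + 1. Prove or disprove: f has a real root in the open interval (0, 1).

Such a root exists.

f(0) = 1 and f(1) = -4, which have opposite signs.
As a polynomial, f is continuous on every closed interval.
By the Intermediate Value Theorem, f takes the value 0 somewhere in the open interval.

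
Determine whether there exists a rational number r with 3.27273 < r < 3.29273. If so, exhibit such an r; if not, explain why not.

Multiplying by 7: 7·3.27273 = 22.90911 and 7·3.29273 = 23.04911, so the integer 23 lies strictly between them.
Dividing back, 3.27273 < 23/7 < 3.29273, and 23/7 is rational.

r = 23/7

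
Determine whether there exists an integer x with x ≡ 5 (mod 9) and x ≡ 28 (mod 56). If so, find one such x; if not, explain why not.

x = 140

Since 9 and 56 share no common factor, CRT says the pair of congruences has a solution (unique mod 504).
Write x = 5 + 9t and require 5 + 9t ≡ 28 (mod 56), i.e. 9t ≡ 23 (mod 56).
Note 9·25 = 225 ≡ 1 (mod 56) (as 225 − 1 = 4·56), so 9⁻¹ ≡ 25.
Multiplying by 25: t ≡ 25·23 = 575 ≡ 15 (mod 56).
With t = 15: x = 5 + 9·15 = 140.
Check: 140 mod 9 = 5, 140 mod 56 = 28. ✓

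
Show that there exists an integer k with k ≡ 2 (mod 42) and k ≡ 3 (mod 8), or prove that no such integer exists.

Reduce both congruences modulo 2, which divides 42 and 8: they say k ≡ 2 (mod 2) and k ≡ 3 (mod 2).
These are incompatible: 2 − 3 = -1 is not divisible by 2.
Hence the system has no solution.

No such integer exists.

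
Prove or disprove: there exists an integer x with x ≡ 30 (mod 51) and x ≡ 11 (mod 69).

No such integer exists.

gcd(51, 69) = 3. If x ≡ 30 (mod 51) and x ≡ 11 (mod 69), then x ≡ 30 (mod 3) and x ≡ 11 (mod 3).
However 30 ≡ 0 and 11 ≡ 2 (mod 3), and 0 ≠ 2.
So no integer satisfies both congruences.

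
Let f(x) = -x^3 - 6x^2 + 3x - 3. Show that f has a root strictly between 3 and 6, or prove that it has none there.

The endpoint values f(3) = -75 and f(6) = -417 are both negative. Claim: f(x) < 0 for every x in (3, 6).
Shift to the endpoint 3: with x = 3 + u (0 < u < 3), one computes f(3 + u) = -u^3 - 15u^2 - 60u - 75.
All 4 nonzero coefficients of this polynomial in u are negative; hence for u > 0 the value is a sum of negative terms (the constant -75 among them).
Therefore f(x) < 0 throughout (3, 6), and f has no zero there.

f has no root in that interval.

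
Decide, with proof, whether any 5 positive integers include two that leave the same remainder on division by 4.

True.

Each integer lies in one of the 4 residue classes modulo 4.
Since 5 > 4, two of the 5 integers must share a residue class by the pigeonhole principle; call them a and b.
That is, a and b leave the same remainder on division by 4, as claimed.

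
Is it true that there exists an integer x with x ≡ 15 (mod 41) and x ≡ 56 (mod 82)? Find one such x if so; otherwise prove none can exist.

x = 56

gcd(41, 82) = 41. A simultaneous solution exists iff 15 ≡ 56 (mod 41); here 15 mod 41 = 15 = 56 mod 41, so it does.
Step through x = 15, 15 + 41, 15 + 2·41, …: the values 15, 56 reduce mod 82 to 15, 56. The value 56 hits 56.
Indeed 56 ≡ 15 (mod 41) and 56 ≡ 56 (mod 82).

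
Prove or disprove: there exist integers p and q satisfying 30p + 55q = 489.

Both 30 and 55 are divisible by gcd(30, 55) = 5, hence so is any combination 30p + 55q.
But 489 = 5·97 + 4, so 5 ∤ 489.
Therefore 30p + 55q = 489 has no solution in integers.

No, no such integers exist.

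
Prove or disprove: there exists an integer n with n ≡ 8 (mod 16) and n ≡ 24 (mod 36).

Here gcd(16, 36) = 4, and both 8 and 24 leave remainder 0 mod 4, so the system is consistent.
The integers ≡ 8 (mod 16) are 8, 24, …; their remainders mod 36 are 8, 24, so n = 24 is the first that is ≡ 24 (mod 36).
Verify: 24 = 1·16 + 8 and 24 = 0·36 + 24. ✓

n = 24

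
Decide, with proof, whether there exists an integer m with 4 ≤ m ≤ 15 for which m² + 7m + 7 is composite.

m = 6

At m = 6: 6² + 7·6 + 7 = 85 = 5·17, which is composite.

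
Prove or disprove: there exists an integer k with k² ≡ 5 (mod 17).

Since (17 − k)² ≡ k² (mod 17), it suffices to square k = 0, 1, …, 8: the residues are 0, 1, 4, 9, 16, 8, 2, 15, 13.
The set of squares mod 17 is therefore {0, 1, 2, 4, 8, 9, 13, 15, 16}, which does not contain 5.
Therefore k² ≡ 5 (mod 17) has no solution.

No, no such integer exists.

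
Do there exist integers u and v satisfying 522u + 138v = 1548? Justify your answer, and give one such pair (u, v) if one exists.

Since gcd(522, 138) = 6 and 1548 = 6·258, Bézout's identity guarantees a solution.
Dividing through by 6 reduces the equation to 87u + 23v = 258.
Euclidean algorithm: 87 = 3·23 + 18, 23 = 1·18 + 5, 18 = 3·5 + 3, 5 = 1·3 + 2, 3 = 1·2 + 1, 2 = 2·1 + 0.
Working back up the chain: 1 = 3 − 1·2 = 3 − (5 − 1·3) = −5 + 2·3 = −5 + 2·(18 − 3·5) = 2·18 − 7·5 = 2·18 − 7·(23 − 1·18) = −7·23 + 9·18 = −7·23 + 9·(87 − 3·23) = 9·87 − 34·23. So 87·9 + 23·(-34) = 1.
Multiplying through by 258: u = 9·258 = 2322, v = (-34)·258 = -8772 is a solution.
Subtracting 100·23 from u and adding 100·87 to v gives the tidier solution (22, -72).
Check: 522·22 + 138·(-72) = 11484 − 9936 = 1548. ✓

u = 22, v = -72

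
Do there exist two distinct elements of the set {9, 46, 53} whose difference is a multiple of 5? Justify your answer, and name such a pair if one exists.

Residues mod 5: 9↦4, 46↦1, 53↦3.
These 3 residues are pairwise different, hence no difference of two elements is divisible by 5.

No, no such pair exists.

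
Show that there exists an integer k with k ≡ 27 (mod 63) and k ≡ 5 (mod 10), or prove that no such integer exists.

Since 63 and 10 share no common factor, CRT says the pair of congruences has a solution (unique mod 630).
Write k = 27 + 63t and require 27 + 63t ≡ 5 (mod 10), i.e. 63t ≡ 8 (mod 10).
63 ≡ 3 (mod 10), so this reads 3t ≡ 8 (mod 10). Invert 3 mod 10 by the Euclidean algorithm: 10 = 3·3 + 1, 3 = 3·1 + 0; back-substituting, 1 = 10 − 3·3. Hence 3·(-3) ≡ 1, so 3⁻¹ ≡ -3 ≡ 7 (mod 10).
Multiplying by 7: t ≡ 7·8 = 56 ≡ 6 (mod 10).
Taking t = 6 gives k = 27 + 63·6 = 405.
Indeed 405 ≡ 27 (mod 63) and 405 ≡ 5 (mod 10).

k = 405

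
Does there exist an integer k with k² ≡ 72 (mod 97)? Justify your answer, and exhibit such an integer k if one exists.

k = 13 works: 13² = 169, and 169 − 72 = 97 = 1·97.

k = 13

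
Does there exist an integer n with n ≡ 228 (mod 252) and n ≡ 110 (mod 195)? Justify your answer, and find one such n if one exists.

Both moduli are multiples of 3 = gcd(252, 195), so any solution would satisfy n ≡ 228 and n ≡ 110 modulo 3 simultaneously.
But 228 mod 3 = 0 while 110 mod 3 = 2, a contradiction.
So no integer satisfies both congruences.

No, no such integer exists.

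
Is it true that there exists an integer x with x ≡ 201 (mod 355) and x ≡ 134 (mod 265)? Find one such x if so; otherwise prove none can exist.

Reduce both congruences modulo 5, which divides 355 and 265: they say x ≡ 201 (mod 5) and x ≡ 134 (mod 5).
However 201 ≡ 1 and 134 ≡ 4 (mod 5), and 1 ≠ 4.
So no integer satisfies both congruences.

There is no such integer.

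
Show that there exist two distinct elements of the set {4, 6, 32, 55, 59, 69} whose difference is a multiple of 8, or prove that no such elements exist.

There is no such pair.

Reduce each element modulo 8: 4↦4, 6↦6, 32↦0, 55↦7, 59↦3, 69↦5.
No residue repeats among the 6 elements, so no pair has difference ≡ 0 (mod 8).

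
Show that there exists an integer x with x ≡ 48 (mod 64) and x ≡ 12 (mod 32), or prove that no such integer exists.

No such integer exists.

gcd(64, 32) = 32. If x ≡ 48 (mod 64) and x ≡ 12 (mod 32), then x ≡ 48 (mod 32) and x ≡ 12 (mod 32).
These are incompatible: 48 − 12 = 36 is not divisible by 32.
Therefore no such x exists.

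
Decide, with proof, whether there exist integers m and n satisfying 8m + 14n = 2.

m = 2, n = -1

Every value of 8m + 14n is a multiple of gcd(8, 14) = 2; since 2 ∣ 2, solutions exist.
Dividing through by 2 reduces the equation to 4m + 7n = 1.
Euclidean algorithm: 7 = 1·4 + 3, 4 = 1·3 + 1, 3 = 3·1 + 0.
Back-substituting, 1 = 4 − 1·3 = 4 − (7 − 1·4) = −7 + 2·4; that is, 4·2 + 7·(-1) = 1.
This gives the solution m = 2, n = -1 directly.
Check: 8·2 + 14·(-1) = 16 − 14 = 2. ✓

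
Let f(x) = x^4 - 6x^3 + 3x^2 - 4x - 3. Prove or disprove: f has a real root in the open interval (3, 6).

Such a root exists.

f(3) = -69 and f(6) = 81, which have opposite signs.
As a polynomial, f is continuous on every closed interval.
By the Intermediate Value Theorem, f takes the value 0 somewhere in the open interval.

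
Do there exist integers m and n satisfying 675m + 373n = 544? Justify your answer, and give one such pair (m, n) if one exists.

675 and 373 are coprime, so 675m + 373n ranges over all of ℤ.
Run the Euclidean algorithm on 675 and 373: 675 = 1·373 + 302, 373 = 1·302 + 71, 302 = 4·71 + 18, 71 = 3·18 + 17, 18 = 1·17 + 1, 17 = 17·1 + 0.
Unwinding: 1 = 18 − 1·17 = 18 − (71 − 3·18) = −71 + 4·18 = −71 + 4·(302 − 4·71) = 4·302 − 17·71 = 4·302 − 17·(373 − 1·302) = −17·373 + 21·302 = −17·373 + 21·(675 − 1·373) = 21·675 − 38·373, i.e. 675·21 + 373·(-38) = 1.
Times 544: 675·11424 + 373·(-20672) = 544, so (11424, -20672) solves it.
The general solution is m = 11424 + 373k, n = -20672 − 675k; taking k = -30 gives the smaller pair m = 234, n = -422.
Check: 675·234 + 373·(-422) = 157950 − 157406 = 544. ✓

m = 234, n = -422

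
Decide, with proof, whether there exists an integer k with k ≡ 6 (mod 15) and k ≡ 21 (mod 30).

gcd(15, 30) = 15. A simultaneous solution exists iff 6 ≡ 21 (mod 15); here 6 mod 15 = 6 = 21 mod 15, so it does.
Step through k = 6, 6 + 15, 6 + 2·15, …: the values 6, 21 reduce mod 30 to 6, 21. The value 21 hits 21.
Verify: 21 = 1·15 + 6 and 21 = 0·30 + 21. ✓

k = 21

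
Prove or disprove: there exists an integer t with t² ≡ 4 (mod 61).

t = 59

Take t = 59. Then 59² = 3481 = 57·61 + 4, so 59² ≡ 4 (mod 61).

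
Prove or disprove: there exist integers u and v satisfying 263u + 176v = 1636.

u = 124, v = -176

263 and 176 are coprime, so 263u + 176v ranges over all of ℤ.
Euclidean algorithm: 263 = 1·176 + 87, 176 = 2·87 + 2, 87 = 43·2 + 1, 2 = 2·1 + 0.
Back-substituting, 1 = 87 − 43·2 = 87 − 43·(176 − 2·87) = −43·176 + 87·87 = −43·176 + 87·(263 − 1·176) = 87·263 − 130·176; that is, 263·87 + 176·(-130) = 1.
Multiplying through by 1636: u = 87·1636 = 142332, v = (-130)·1636 = -212680 is a solution.
Shifting by a multiple of (176, −263) keeps it a solution: u = 142332 − 808·176 = 124, v = -212680 + 808·263 = -176.
Indeed 263·124 + 176·(-176) = 32612 − 30976 = 1636.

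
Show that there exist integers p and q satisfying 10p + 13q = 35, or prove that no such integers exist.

Since gcd(10, 13) = 1, every integer is an integer combination of 10 and 13.
Euclidean algorithm: 13 = 1·10 + 3, 10 = 3·3 + 1, 3 = 3·1 + 0.
Back-substituting, 1 = 10 − 3·3 = 10 − 3·(13 − 1·10) = −3·13 + 4·10; that is, 10·4 + 13·(-3) = 1.
Times 35: 10·140 + 13·(-105) = 35, so (140, -105) solves it.
The general solution is p = 140 + 13k, q = -105 − 10k; taking k = -10 gives the smaller pair p = 10, q = -5.
Check: 10·10 + 13·(-5) = 100 − 65 = 35. ✓

p = 10, q = -5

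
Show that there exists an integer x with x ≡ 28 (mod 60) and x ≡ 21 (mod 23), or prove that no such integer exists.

x = 688

The moduli 60 and 23 are coprime, so by the Chinese Remainder Theorem a unique solution modulo 1380 exists.
Any solution of the first congruence is x = 28 + 60t; substituting into the second, 60t ≡ 21 − 28 ≡ 16 (mod 23).
60 ≡ 14 (mod 23), so this reads 14t ≡ 16 (mod 23). To invert 14 modulo 23: 23 = 1·14 + 9, 14 = 1·9 + 5, 9 = 1·5 + 4, 5 = 1·4 + 1, 4 = 4·1 + 0, and unwinding, 1 = 5 − 1·4 = 5 − (9 − 1·5) = −9 + 2·5 = −9 + 2·(14 − 1·9) = 2·14 − 3·9 = 2·14 − 3·(23 − 1·14) = −3·23 + 5·14. Thus 14⁻¹ ≡ 5 (mod 23).
Therefore t ≡ 5·16 = 80 ≡ 11 (mod 23).
With t = 11: x = 28 + 60·11 = 688.
Verify: 688 = 11·60 + 28 and 688 = 29·23 + 21. ✓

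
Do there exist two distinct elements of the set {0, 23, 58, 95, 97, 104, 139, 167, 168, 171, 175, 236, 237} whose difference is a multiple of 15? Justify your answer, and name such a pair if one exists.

There is no such pair.

Residues mod 15: 0↦0, 23↦8, 58↦13, 95↦5, 97↦7, 104↦14, 139↦4, 167↦2, 168↦3, 171↦6, 175↦10, 236↦11, 237↦12.
These 13 residues are pairwise different, hence no difference of two elements is divisible by 15.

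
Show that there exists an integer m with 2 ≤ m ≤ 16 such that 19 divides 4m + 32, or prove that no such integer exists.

Try m = 11: 4·11 + 32 = 76 = 4·19, which is divisible by 19.

m = 11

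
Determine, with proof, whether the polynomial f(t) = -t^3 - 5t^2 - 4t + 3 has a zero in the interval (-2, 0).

Yes, f has a root in the interval.

f(-2) = -1 and f(0) = 3, which have opposite signs.
As a polynomial, f is continuous on every closed interval.
By the Intermediate Value Theorem, f takes the value 0 somewhere in the open interval.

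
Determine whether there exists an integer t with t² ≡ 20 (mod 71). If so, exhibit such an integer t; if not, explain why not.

t = 37

Take t = 37. Then 37² = 1369 = 19·71 + 20, so 37² ≡ 20 (mod 71).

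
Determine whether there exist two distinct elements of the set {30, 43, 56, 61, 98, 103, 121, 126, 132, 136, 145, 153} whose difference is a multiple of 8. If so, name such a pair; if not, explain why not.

Yes: 30 and 126.

Reduce each element mod 8: 30↦6, 43↦3, 56↦0, 61↦5, 98↦2, 103↦7, 121↦1, 126↦6, 132↦4, 136↦0, 145↦1, 153↦1. The residue 6 repeats (at 30 and 126), and 126 − 30 = 96 = 12·8.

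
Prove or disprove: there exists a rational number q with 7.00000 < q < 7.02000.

q = 358/51

Multiplying by 51: 51·7.00000 = 357.00000 and 51·7.02000 = 358.02000, so the integer 358 lies strictly between them.
Hence 358/51 is a rational number with 7.00000 < 358/51 < 7.02000.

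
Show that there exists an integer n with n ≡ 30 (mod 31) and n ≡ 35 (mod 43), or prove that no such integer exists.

Since 31 and 43 share no common factor, CRT says the pair of congruences has a solution (unique mod 1333).
Write n = 30 + 31t and require 30 + 31t ≡ 35 (mod 43), i.e. 31t ≡ 5 (mod 43).
To invert 31 modulo 43: 43 = 1·31 + 12, 31 = 2·12 + 7, 12 = 1·7 + 5, 7 = 1·5 + 2, 5 = 2·2 + 1, 2 = 2·1 + 0, and unwinding, 1 = 5 − 2·2 = 5 − 2·(7 − 1·5) = −2·7 + 3·5 = −2·7 + 3·(12 − 1·7) = 3·12 − 5·7 = 3·12 − 5·(31 − 2·12) = −5·31 + 13·12 = −5·31 + 13·(43 − 1·31) = 13·43 − 18·31. Thus 31⁻¹ ≡ -18 ≡ 25 (mod 43).
Multiplying by 25: t ≡ 25·5 = 125 ≡ 39 (mod 43).
Taking t = 39 gives n = 30 + 31·39 = 1239.
Check: 1239 mod 31 = 30, 1239 mod 43 = 35. ✓

n = 1239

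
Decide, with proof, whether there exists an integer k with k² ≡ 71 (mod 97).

97 is prime, so by Euler's criterion 71 is a square mod 97 iff 71^((97−1)/2) = 71^48 ≡ 1 (mod 97).
Repeated squaring mod 97: 71^2 = 5041 ≡ 94; 71^4 ≡ 94² = 8836 ≡ 9; 71^8 ≡ 9² = 81 ≡ 81; 71^16 ≡ 81² = 6561 ≡ 62; 71^32 ≡ 62² = 3844 ≡ 61.
Since 48 = 32 + 16, 71^48 ≡ 61 · 62; multiplying out mod 97: 61·62 = 3782 ≡ 96. Thus 71^48 ≡ 96 ≡ −1 (mod 97).
By Euler's criterion 71 is a quadratic non-residue mod 97: no k satisfies k² ≡ 71 (mod 97).

No, no such integer exists.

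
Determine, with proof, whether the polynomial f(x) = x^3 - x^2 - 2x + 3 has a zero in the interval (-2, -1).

f(-2) = -5 and f(-1) = 3, which have opposite signs.
As a polynomial, f is continuous on every closed interval.
By the Intermediate Value Theorem f must vanish at some point of (-2, -1).

Yes, f has a root in the interval.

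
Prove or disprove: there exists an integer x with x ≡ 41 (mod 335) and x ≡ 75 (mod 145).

No, no such integer exists.

Reduce both congruences modulo 5, which divides 335 and 145: they say x ≡ 41 (mod 5) and x ≡ 75 (mod 5).
However 41 ≡ 1 and 75 ≡ 0 (mod 5), and 1 ≠ 0.
Therefore no such x exists.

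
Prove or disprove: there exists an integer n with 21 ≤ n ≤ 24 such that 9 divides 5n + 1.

No such integer n in that range exists.

For n = 21, 22, 23, 24 the values of 5n + 1 modulo 9 are 7, 3, 8, 4 respectively.
Since 0 is absent from this list, 9 ∤ 5n + 1 for every n with 21 ≤ n ≤ 24.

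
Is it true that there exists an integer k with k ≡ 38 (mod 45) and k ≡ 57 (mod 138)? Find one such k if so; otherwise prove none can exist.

Both moduli are multiples of 3 = gcd(45, 138), so any solution would satisfy k ≡ 38 and k ≡ 57 modulo 3 simultaneously.
These are incompatible: 38 − 57 = -19 is not divisible by 3.
Therefore no such k exists.

There is no such integer.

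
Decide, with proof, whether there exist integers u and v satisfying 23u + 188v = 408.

u = 124, v = -13

23 and 188 are coprime, so 23u + 188v ranges over all of ℤ.
Dividing repeatedly: 188 = 8·23 + 4, 23 = 5·4 + 3, 4 = 1·3 + 1, 3 = 3·1 + 0.
Working back up the chain: 1 = 4 − 1·3 = 4 − (23 − 5·4) = −23 + 6·4 = −23 + 6·(188 − 8·23) = 6·188 − 49·23. So 23·(-49) + 188·6 = 1.
Times 408: 23·(-19992) + 188·2448 = 408, so (-19992, 2448) solves it.
Adding 107·188 to u and subtracting 107·23 from v gives the tidier solution (124, -13).
Indeed 23·124 + 188·(-13) = 2852 − 2444 = 408.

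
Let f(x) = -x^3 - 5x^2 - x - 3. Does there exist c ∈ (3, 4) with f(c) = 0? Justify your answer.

The endpoint values f(3) = -78 and f(4) = -151 are both negative. Claim: f(x) < 0 for every x in (3, 4).
Substitute x = 3 + u, where 0 < u < 1 on the interval. Expanding, f(3 + u) = -u^3 - 14u^2 - 58u - 78.
The nonzero coefficients here are all negative, so for u > 0 every term is negative (or zero), and the constant term -78 is strictly negative.
Therefore f(x) < 0 throughout (3, 4), and f has no zero there.

f has no root in that interval.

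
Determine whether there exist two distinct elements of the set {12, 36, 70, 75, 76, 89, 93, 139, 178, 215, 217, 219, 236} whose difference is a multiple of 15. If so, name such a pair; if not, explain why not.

There is no such pair.

Reduce each element modulo 15: 12↦12, 36↦6, 70↦10, 75↦0, 76↦1, 89↦14, 93↦3, 139↦4, 178↦13, 215↦5, 217↦7, 219↦9, 236↦11.
These 13 residues are pairwise different, hence no difference of two elements is divisible by 15.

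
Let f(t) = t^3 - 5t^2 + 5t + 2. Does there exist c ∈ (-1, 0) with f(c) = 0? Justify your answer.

f(-1) = -9 and f(0) = 2, which have opposite signs.
f is continuous everywhere (it is a polynomial), in particular on [-1, 0].
By the Intermediate Value Theorem f must vanish at some point of (-1, 0).

Yes, f has a root in the interval.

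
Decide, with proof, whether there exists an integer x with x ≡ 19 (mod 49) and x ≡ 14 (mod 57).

Since 49 and 57 share no common factor, CRT says the pair of congruences has a solution (unique mod 2793).
Any solution of the first congruence is x = 19 + 49t; substituting into the second, 49t ≡ 14 − 19 ≡ 52 (mod 57).
Invert 49 mod 57 by the Euclidean algorithm: 57 = 1·49 + 8, 49 = 6·8 + 1, 8 = 8·1 + 0; back-substituting, 1 = 49 − 6·8 = 49 − 6·(57 − 1·49) = −6·57 + 7·49. Hence 49·7 ≡ 1, so 49⁻¹ ≡ 7 (mod 57).
Therefore t ≡ 7·52 = 364 ≡ 22 (mod 57).
Taking t = 22 gives x = 19 + 49·22 = 1097.
Verify: 1097 = 22·49 + 19 and 1097 = 19·57 + 14. ✓

x = 1097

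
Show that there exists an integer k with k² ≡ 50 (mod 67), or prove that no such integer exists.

There is no such integer.

Apply Euler's criterion with the prime 67: 50 is a quadratic residue iff 50^33 ≡ 1 (mod 67), and a non-residue iff it is ≡ −1.
Squaring successively (mod 67): 50^2 = 2500 ≡ 21; 50^4 ≡ 21² = 441 ≡ 39; 50^8 ≡ 39² = 1521 ≡ 47; 50^16 ≡ 47² = 2209 ≡ 65; 50^32 ≡ 65² = 4225 ≡ 4.
Since 33 = 32 + 1, 50^33 ≡ 4 · 50; multiplying out mod 67: 4·50 = 200 ≡ 66. Thus 50^33 ≡ 66 ≡ −1 (mod 67).
By Euler's criterion 50 is a quadratic non-residue mod 67: no k satisfies k² ≡ 50 (mod 67).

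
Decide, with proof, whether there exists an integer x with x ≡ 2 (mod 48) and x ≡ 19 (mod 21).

gcd(48, 21) = 3. If x ≡ 2 (mod 48) and x ≡ 19 (mod 21), then x ≡ 2 (mod 3) and x ≡ 19 (mod 3).
However 2 ≡ 2 and 19 ≡ 1 (mod 3), and 2 ≠ 1.
So no integer satisfies both congruences.

There is no such integer.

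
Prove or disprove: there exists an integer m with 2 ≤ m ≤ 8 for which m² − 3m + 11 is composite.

At m = 7: 7² − 3·7 + 11 = 39 = 3·13, which is composite.

m = 7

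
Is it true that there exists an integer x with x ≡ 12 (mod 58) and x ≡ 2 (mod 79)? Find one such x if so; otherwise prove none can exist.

x = 476

gcd(58, 79) = 1, so the Chinese Remainder Theorem guarantees exactly one residue class mod 4582 satisfying both.
Any solution of the first congruence is x = 12 + 58t; substituting into the second, 58t ≡ 2 − 12 ≡ 69 (mod 79).
Invert 58 mod 79 by the Euclidean algorithm: 79 = 1·58 + 21, 58 = 2·21 + 16, 21 = 1·16 + 5, 16 = 3·5 + 1, 5 = 5·1 + 0; back-substituting, 1 = 16 − 3·5 = 16 − 3·(21 − 1·16) = −3·21 + 4·16 = −3·21 + 4·(58 − 2·21) = 4·58 − 11·21 = 4·58 − 11·(79 − 1·58) = −11·79 + 15·58. Hence 58·15 ≡ 1, so 58⁻¹ ≡ 15 (mod 79).
Multiplying by 15: t ≡ 15·69 = 1035 ≡ 8 (mod 79).
With t = 8: x = 12 + 58·8 = 476.
Check: 476 mod 58 = 12, 476 mod 79 = 2. ✓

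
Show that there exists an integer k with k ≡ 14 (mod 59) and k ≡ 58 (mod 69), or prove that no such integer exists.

Since 59 and 69 share no common factor, CRT says the pair of congruences has a solution (unique mod 4071).
Any solution of the first congruence is k = 14 + 59t; substituting into the second, 59t ≡ 58 − 14 ≡ 44 (mod 69).
To invert 59 modulo 69: 69 = 1·59 + 10, 59 = 5·10 + 9, 10 = 1·9 + 1, 9 = 9·1 + 0, and unwinding, 1 = 10 − 1·9 = 10 − (59 − 5·10) = −59 + 6·10 = −59 + 6·(69 − 1·59) = 6·69 − 7·59. Thus 59⁻¹ ≡ -7 ≡ 62 (mod 69).
Therefore t ≡ 62·44 = 2728 ≡ 37 (mod 69).
Taking t = 37 gives k = 14 + 59·37 = 2197.
Indeed 2197 ≡ 14 (mod 59) and 2197 ≡ 58 (mod 69).

k = 2197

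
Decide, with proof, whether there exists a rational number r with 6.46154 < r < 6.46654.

Look for a denominator N such that an integer falls strictly between N·6.46154 and N·6.46654. N = 28 works: 28·6.46154 = 180.92312 < 181 < 181.06312 = 28·6.46654.
So r = 181/28 works: it is a ratio of integers, and dividing 28·6.46154 < 181 < 28·6.46654 through by 28 gives 6.46154 < 181/28 < 6.46654.

r = 181/28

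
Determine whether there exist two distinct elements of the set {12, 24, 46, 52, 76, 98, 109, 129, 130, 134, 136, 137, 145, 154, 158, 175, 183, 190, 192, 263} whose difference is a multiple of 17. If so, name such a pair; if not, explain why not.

12 mod 17 = 12 and 46 mod 17 = 12, so 46 − 12 = 34 = 2·17.

Yes: 12 and 46.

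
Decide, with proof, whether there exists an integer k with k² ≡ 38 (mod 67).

No, no such integer exists.

Apply Euler's criterion with the prime 67: 38 is a quadratic residue iff 38^33 ≡ 1 (mod 67), and a non-residue iff it is ≡ −1.
Squaring successively (mod 67): 38^2 = 1444 ≡ 37; 38^4 ≡ 37² = 1369 ≡ 29; 38^8 ≡ 29² = 841 ≡ 37; 38^16 ≡ 37² = 1369 ≡ 29; 38^32 ≡ 29² = 841 ≡ 37.
Since 33 = 32 + 1, 38^33 ≡ 37 · 38; multiplying out mod 67: 37·38 = 1406 ≡ 66. Thus 38^33 ≡ 66 ≡ −1 (mod 67).
By Euler's criterion 38 is a quadratic non-residue mod 67: no k satisfies k² ≡ 38 (mod 67).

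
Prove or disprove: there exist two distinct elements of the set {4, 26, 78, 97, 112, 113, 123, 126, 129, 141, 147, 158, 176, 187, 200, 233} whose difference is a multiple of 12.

Reduce each element mod 12: 4↦4, 26↦2, 78↦6, 97↦1, 112↦4, 113↦5, 123↦3, 126↦6, 129↦9, 141↦9, 147↦3, 158↦2, 176↦8, 187↦7, 200↦8, 233↦5. The residue 4 repeats (at 4 and 112), and 112 − 4 = 108 = 9·12.

The pair (4, 112) works.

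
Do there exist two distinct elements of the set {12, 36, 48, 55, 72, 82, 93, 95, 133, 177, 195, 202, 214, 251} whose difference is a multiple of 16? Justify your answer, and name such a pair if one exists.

There is no such pair.

Two integers differ by a multiple of 16 exactly when they have the same residue mod 16. The residues are 12↦12, 36↦4, 48↦0, 55↦7, 72↦8, 82↦2, 93↦13, 95↦15, 133↦5, 177↦1, 195↦3, 202↦10, 214↦6, 251↦11.
No residue repeats among the 14 elements, so no pair has difference ≡ 0 (mod 16).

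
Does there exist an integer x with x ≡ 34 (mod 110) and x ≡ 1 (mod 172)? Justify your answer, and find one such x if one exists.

No, no such integer exists.

Both moduli are multiples of 2 = gcd(110, 172), so any solution would satisfy x ≡ 34 and x ≡ 1 modulo 2 simultaneously.
But 34 mod 2 = 0 while 1 mod 2 = 1, a contradiction.
So no integer satisfies both congruences.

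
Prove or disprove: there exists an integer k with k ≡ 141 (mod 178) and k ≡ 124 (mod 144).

There is no such integer.

Both moduli are multiples of 2 = gcd(178, 144), so any solution would satisfy k ≡ 141 and k ≡ 124 modulo 2 simultaneously.
But 141 mod 2 = 1 while 124 mod 2 = 0, a contradiction.
Hence the system has no solution.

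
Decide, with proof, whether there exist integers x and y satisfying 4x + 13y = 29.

4 and 13 are coprime, so 4x + 13y ranges over all of ℤ.
Dividing repeatedly: 13 = 3·4 + 1, 4 = 4·1 + 0.
Working back up the chain: 1 = 13 − 3·4. So 4·(-3) + 13·1 = 1.
Scaling by 29 gives the particular solution (x, y) = (-87, 29).
Shifting by a multiple of (13, −4) keeps it a solution: x = -87 + 7·13 = 4, y = 29 − 7·4 = 1.
Indeed 4·4 + 13·1 = 16 + 13 = 29.

x = 4, y = 1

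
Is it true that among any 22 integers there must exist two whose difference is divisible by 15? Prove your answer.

There are exactly 15 possible remainders on division by 15.
With 22 integers and only 15 classes, the pigeonhole principle forces two of them, say a and b, into the same class.
Their difference a − b is then a multiple of 15.

Yes, this is always true.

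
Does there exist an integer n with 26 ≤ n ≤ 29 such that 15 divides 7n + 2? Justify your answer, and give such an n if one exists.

The values of 7n + 2 for n = 26, 27, 28, 29 are 184, 191, 198, 205; reduced mod 15 these are 4, 11, 3, 10.
Since 0 is absent from this list, 15 ∤ 7n + 2 for every n with 26 ≤ n ≤ 29.

No, no such integer n in that range exists.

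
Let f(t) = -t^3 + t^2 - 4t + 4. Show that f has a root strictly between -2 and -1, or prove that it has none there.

f(-2) = 24 and f(-1) = 10, both positive.
The derivative f'(t) = -3t^2 + 2t - 4 is a quadratic with discriminant 2² − 4·(-3)·(-4) = -44 < 0; it never vanishes, so it is always negative (sign of the leading coefficient).
So f is strictly decreasing; between -2 and -1 its values lie between f(-2) = 24 and f(-1) = 10, all positive. Therefore f has no root in (-2, -1).

f has no root in that interval.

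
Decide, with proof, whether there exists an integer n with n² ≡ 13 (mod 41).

No, no such integer exists.

41 is prime, so by Euler's criterion 13 is a square mod 41 iff 13^((41−1)/2) = 13^20 ≡ 1 (mod 41).
Squaring successively (mod 41): 13^2 = 169 ≡ 5; 13^4 ≡ 5² = 25 ≡ 25; 13^8 ≡ 25² = 625 ≡ 10; 13^16 ≡ 10² = 100 ≡ 18.
Since 20 = 16 + 4, 13^20 ≡ 18 · 25; multiplying out mod 41: 18·25 = 450 ≡ 40. Thus 13^20 ≡ 40 ≡ −1 (mod 41).
By Euler's criterion 13 is a quadratic non-residue mod 41: no n satisfies n² ≡ 13 (mod 41).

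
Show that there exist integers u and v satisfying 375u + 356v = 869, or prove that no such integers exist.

u = 27, v = -26

Since gcd(375, 356) = 1, every integer is an integer combination of 375 and 356.
Dividing repeatedly: 375 = 1·356 + 19, 356 = 18·19 + 14, 19 = 1·14 + 5, 14 = 2·5 + 4, 5 = 1·4 + 1, 4 = 4·1 + 0.
Working back up the chain: 1 = 5 − 1·4 = 5 − (14 − 2·5) = −14 + 3·5 = −14 + 3·(19 − 1·14) = 3·19 − 4·14 = 3·19 − 4·(356 − 18·19) = −4·356 + 75·19 = −4·356 + 75·(375 − 1·356) = 75·375 − 79·356. So 375·75 + 356·(-79) = 1.
Multiplying through by 869: u = 75·869 = 65175, v = (-79)·869 = -68651 is a solution.
The general solution is u = 65175 + 356k, v = -68651 − 375k; taking k = -183 gives the smaller pair u = 27, v = -26.
Indeed 375·27 + 356·(-26) = 10125 − 9256 = 869.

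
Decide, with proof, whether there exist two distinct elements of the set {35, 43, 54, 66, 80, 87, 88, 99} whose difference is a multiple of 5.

Yes: 35 and 80.

35 mod 5 = 0 and 80 mod 5 = 0, so 80 − 35 = 45 = 9·5.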